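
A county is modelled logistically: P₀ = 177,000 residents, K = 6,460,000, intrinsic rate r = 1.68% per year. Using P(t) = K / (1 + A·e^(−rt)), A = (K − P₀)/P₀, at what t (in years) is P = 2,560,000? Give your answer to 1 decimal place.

A = (6460000 − 177000)/177000 = 35.49718
2560000 = 6460000/(1 + 35.49718·e^(−0.0168t)) → 1 + 35.49718·e^(−0.0168t) = 2.52344
e^(−0.0168t) = 0.042917 → t = ln(23.30071)/0.0168 = 3.14848/0.0168

t ≈ 187.4 years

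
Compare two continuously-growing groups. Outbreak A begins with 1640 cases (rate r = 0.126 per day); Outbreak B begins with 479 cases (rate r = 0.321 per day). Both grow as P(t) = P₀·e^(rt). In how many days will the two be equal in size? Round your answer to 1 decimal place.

1640·e^(0.126t) = 479·e^(0.321t)
1640/479 = e^((0.321 − 0.126)t) → ln(3.4238) = 0.195·t
t = 1.23075 / 0.195

t ≈ 6.3 days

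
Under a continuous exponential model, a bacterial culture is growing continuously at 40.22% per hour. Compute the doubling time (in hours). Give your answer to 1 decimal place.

doubling time ≈ 1.7 hours

doubling time = ln(2) / |r| = 0.69315 / 0.4022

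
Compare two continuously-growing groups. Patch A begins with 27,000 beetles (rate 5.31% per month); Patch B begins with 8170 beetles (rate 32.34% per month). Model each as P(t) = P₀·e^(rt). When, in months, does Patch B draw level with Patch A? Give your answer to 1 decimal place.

t ≈ 4.4 months

27000·e^(0.0531t) = 8170·e^(0.3234t)
27000/8170 = e^((0.3234 − 0.0531)t) → ln(3.30477) = 0.2703·t
t = 1.19537 / 0.2703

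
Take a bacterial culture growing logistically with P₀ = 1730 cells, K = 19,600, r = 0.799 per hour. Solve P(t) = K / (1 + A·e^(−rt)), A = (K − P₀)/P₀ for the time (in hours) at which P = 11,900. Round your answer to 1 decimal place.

t ≈ 3.5 hours

A = (19600 − 1730)/1730 = 10.32948
11900 = 19600/(1 + 10.32948·e^(−0.799t)) → 1 + 10.32948·e^(−0.799t) = 1.64706
e^(−0.799t) = 0.062642 → t = ln(15.96374)/0.799 = 2.77032/0.799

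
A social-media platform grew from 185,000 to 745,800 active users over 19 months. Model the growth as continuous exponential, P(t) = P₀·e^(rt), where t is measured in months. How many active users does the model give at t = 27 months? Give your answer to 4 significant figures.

≈ 1,341,000 active users

r = ln(745800/185000) / 19 ≈ 0.073374 per month
P(27) = 185000 · e^(0.073374·27) = 185000 · 7.25065 ≈ 1341371.17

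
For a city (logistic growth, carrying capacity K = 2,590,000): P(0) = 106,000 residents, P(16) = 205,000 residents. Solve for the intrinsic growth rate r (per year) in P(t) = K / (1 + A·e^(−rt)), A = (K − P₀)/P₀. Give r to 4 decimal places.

A = (2590000 − 106000)/106000 = 23.43396
205000 = 2590000/(1 + 23.43396·e^(−r·16)) → e^(−16r) = (12.63415 − 1)/23.43396 = 0.496465
r = −ln(0.496465)/16 = 0.70024/16

r ≈ 0.0438 per year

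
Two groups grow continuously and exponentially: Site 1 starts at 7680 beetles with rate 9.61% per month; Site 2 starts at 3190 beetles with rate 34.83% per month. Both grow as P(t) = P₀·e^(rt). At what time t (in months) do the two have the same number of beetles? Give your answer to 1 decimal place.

7680·e^(0.0961t) = 3190·e^(0.3483t)
7680/3190 = e^((0.3483 − 0.0961)t) → ln(2.40752) = 0.2522·t
t = 0.8786 / 0.2522

t ≈ 3.5 months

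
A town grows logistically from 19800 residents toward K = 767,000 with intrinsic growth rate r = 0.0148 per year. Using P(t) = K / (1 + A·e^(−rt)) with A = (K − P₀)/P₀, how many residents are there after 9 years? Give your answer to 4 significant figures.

≈ 22,540 residents

A = (767000 − 19800)/19800 = 37.73737
P(9) = 767000 / (1 + 37.73737·e^(−0.0148·9)) = 767000 / (1 + 37.73737·0.87529)
= 767000 / 34.03115 ≈ 22538.18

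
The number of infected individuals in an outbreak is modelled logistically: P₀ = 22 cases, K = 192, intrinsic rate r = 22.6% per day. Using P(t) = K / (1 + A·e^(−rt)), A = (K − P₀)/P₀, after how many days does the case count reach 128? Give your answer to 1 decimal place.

A = (192 − 22)/22 = 7.72727
128 = 192/(1 + 7.72727·e^(−0.226t)) → 1 + 7.72727·e^(−0.226t) = 1.5
e^(−0.226t) = 0.064706 → t = ln(15.45455)/0.226 = 2.7379/0.226

t ≈ 12.1 days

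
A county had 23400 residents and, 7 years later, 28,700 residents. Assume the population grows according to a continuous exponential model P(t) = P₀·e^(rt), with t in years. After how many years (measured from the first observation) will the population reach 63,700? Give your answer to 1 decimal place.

t ≈ 34.3 years

r = ln(28700/23400) / 7 ≈ 0.029166 per year
t = ln(63700/23400) / r = 1.00145 / 0.029166 ≈ 34.336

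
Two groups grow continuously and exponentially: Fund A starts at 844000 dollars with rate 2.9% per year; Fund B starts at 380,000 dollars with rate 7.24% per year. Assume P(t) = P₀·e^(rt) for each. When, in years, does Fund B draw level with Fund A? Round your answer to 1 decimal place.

t ≈ 18.4 years

844000·e^(0.029t) = 380000·e^(0.0724t)
844000/380000 = e^((0.0724 − 0.029)t) → ln(2.22105) = 0.0434·t
t = 0.79798 / 0.0434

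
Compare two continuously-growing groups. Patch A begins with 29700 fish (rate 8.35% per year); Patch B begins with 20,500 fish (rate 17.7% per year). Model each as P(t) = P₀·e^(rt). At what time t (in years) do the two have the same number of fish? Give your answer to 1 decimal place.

t ≈ 4.0 years

29700·e^(0.0835t) = 20500·e^(0.177t)
29700/20500 = e^((0.177 − 0.0835)t) → ln(1.44878) = 0.0935·t
t = 0.37072 / 0.0935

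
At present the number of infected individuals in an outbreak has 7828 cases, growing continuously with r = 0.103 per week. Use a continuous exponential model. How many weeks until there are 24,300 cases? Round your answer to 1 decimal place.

t ≈ 11.0 weeks

24300 = 7828 · e^(0.103·t)
t = ln(24300/7828) / 0.103 = ln(3.10424) / 0.103 = 1.13277 / 0.103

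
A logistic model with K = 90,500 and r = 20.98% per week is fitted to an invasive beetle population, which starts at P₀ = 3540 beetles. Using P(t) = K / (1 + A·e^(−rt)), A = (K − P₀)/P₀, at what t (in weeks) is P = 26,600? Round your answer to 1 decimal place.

A = (90500 − 3540)/3540 = 24.56497
26600 = 90500/(1 + 24.56497·e^(−0.2098t)) → 1 + 24.56497·e^(−0.2098t) = 3.40226
e^(−0.2098t) = 0.097792 → t = ln(10.22579)/0.2098 = 2.32491/0.2098

t ≈ 11.1 weeks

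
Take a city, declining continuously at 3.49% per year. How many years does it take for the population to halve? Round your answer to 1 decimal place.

half-life ≈ 19.9 years

half-life = ln(2) / |r| = 0.69315 / 0.0349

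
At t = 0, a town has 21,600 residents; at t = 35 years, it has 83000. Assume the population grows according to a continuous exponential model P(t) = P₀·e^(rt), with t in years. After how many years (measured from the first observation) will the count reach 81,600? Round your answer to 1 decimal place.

r = ln(83000/21600) / 35 ≈ 0.038461 per year
t = ln(81600/21600) / r = 1.32914 / 0.038461 ≈ 34.558

t ≈ 34.6 years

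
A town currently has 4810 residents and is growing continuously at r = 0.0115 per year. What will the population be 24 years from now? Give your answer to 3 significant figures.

P(24) = 4810 · e^(0.0115·24) = 4810 · e^(0.276)
= 4810 · 1.31785 ≈ 6338.85

≈ 6,340 residents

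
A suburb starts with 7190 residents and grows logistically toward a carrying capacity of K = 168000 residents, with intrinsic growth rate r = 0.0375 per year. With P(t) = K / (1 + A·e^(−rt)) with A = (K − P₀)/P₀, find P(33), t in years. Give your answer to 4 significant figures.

≈ 22,430 residents

A = (168000 − 7190)/7190 = 22.36579
P(33) = 168000 / (1 + 22.36579·e^(−0.0375·33)) = 168000 / (1 + 22.36579·0.290109)
= 168000 / 7.48851 ≈ 22434.38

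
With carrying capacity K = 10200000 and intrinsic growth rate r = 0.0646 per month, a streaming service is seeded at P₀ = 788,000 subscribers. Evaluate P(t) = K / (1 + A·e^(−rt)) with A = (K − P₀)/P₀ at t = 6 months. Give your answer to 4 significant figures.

A = (10200000 − 788000)/788000 = 11.94416
P(6) = 10200000 / (1 + 11.94416·e^(−0.0646·6)) = 10200000 / (1 + 11.94416·0.678684)
= 10200000 / 9.10631 ≈ 1120102.54

≈ 1,120,000 subscribers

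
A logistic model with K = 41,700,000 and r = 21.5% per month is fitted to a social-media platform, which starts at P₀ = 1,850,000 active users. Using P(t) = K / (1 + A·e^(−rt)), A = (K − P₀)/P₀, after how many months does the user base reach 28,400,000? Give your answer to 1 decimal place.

t ≈ 17.8 months

A = (41700000 − 1850000)/1850000 = 21.54054
28400000 = 41700000/(1 + 21.54054·e^(−0.215t)) → 1 + 21.54054·e^(−0.215t) = 1.46831
e^(−0.215t) = 0.021741 → t = ln(45.99634)/0.215 = 3.82856/0.215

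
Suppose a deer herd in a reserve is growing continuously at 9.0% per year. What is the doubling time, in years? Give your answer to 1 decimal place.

doubling time = ln(2) / |r| = 0.69315 / 0.09

doubling time ≈ 7.7 years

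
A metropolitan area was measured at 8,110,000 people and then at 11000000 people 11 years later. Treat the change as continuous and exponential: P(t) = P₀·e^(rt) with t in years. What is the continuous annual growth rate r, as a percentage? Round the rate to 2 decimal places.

r ≈ 2.77% per year

11000000 = 8110000 · e^(r·11)
e^(11r) = 11000000/8110000 = 1.35635
r = ln(1.35635) / 11 = 0.3048 / 11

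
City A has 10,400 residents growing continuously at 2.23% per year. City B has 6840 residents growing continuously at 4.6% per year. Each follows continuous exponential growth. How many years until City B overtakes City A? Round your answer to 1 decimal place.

10400·e^(0.0223t) = 6840·e^(0.046t)
10400/6840 = e^((0.046 − 0.0223)t) → ln(1.52047) = 0.0237·t
t = 0.41902 / 0.0237

t ≈ 17.7 years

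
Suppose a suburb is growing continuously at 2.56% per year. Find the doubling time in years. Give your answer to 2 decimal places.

doubling time = ln(2) / |r| = 0.69315 / 0.0256

doubling time ≈ 27.08 years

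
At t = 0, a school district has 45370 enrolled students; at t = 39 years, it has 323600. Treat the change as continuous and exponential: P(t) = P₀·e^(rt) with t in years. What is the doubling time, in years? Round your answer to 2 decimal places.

r = ln(323600/45370) / 39 = ln(7.13247) / 39 ≈ 0.050376 per year
doubling time = ln 2 / |r| = 0.69315 / 0.050376

doubling time ≈ 13.76 years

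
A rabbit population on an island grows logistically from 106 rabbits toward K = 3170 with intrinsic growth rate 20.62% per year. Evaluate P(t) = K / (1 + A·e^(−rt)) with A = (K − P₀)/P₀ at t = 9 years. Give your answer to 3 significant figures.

≈ 574 rabbits

A = (3170 − 106)/106 = 28.90566
P(9) = 3170 / (1 + 28.90566·e^(−0.2062·9)) = 3170 / (1 + 28.90566·0.156328)
= 3170 / 5.51876 ≈ 574.4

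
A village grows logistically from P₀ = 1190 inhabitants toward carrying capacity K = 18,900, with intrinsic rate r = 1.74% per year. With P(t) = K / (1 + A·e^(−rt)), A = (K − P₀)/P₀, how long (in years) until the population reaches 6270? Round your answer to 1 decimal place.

t ≈ 114.9 years

A = (18900 − 1190)/1190 = 14.88235
6270 = 18900/(1 + 14.88235·e^(−0.0174t)) → 1 + 14.88235·e^(−0.0174t) = 3.01435
e^(−0.0174t) = 0.135352 → t = ln(7.38815)/0.0174 = 1.99988/0.0174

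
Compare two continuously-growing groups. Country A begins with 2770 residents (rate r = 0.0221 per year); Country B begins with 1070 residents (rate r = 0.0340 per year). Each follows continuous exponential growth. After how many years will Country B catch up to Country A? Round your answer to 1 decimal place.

t ≈ 79.9 years

2770·e^(0.0221t) = 1070·e^(0.034t)
2770/1070 = e^((0.034 − 0.0221)t) → ln(2.58879) = 0.0119·t
t = 0.95119 / 0.0119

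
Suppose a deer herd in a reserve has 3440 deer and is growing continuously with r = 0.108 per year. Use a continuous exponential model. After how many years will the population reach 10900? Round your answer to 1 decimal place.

10900 = 3440 · e^(0.108·t)
t = ln(10900/3440) / 0.108 = ln(3.1686) / 0.108 = 1.15329 / 0.108

t ≈ 10.7 years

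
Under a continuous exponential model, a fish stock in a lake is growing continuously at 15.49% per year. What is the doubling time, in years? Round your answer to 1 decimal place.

doubling time = ln(2) / |r| = 0.69315 / 0.1549

doubling time ≈ 4.5 years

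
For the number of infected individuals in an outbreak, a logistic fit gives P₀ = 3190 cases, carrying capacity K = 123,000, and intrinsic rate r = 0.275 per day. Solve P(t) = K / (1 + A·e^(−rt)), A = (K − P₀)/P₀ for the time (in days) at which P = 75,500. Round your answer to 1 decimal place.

A = (123000 − 3190)/3190 = 37.55799
75500 = 123000/(1 + 37.55799·e^(−0.275t)) → 1 + 37.55799·e^(−0.275t) = 1.62914
e^(−0.275t) = 0.016751 → t = ln(59.69744)/0.275 = 4.08929/0.275

t ≈ 14.9 days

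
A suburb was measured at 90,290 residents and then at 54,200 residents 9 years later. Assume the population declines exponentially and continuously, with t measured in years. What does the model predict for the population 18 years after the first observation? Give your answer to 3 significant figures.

r = ln(54200/90290) / 9 ≈ -0.056705 per year
P(18) = 90290 · e^(-0.056705·18) = 90290 · 0.36035 ≈ 32535.61

≈ 32,500 residents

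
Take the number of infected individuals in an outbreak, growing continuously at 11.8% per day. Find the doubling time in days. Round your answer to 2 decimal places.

doubling time = ln(2) / |r| = 0.69315 / 0.118

doubling time ≈ 5.87 days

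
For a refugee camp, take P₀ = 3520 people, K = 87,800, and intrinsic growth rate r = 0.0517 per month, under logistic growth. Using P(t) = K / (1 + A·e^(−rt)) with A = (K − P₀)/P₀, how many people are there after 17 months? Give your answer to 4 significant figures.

≈ 8,024 people

A = (87800 − 3520)/3520 = 23.94318
P(17) = 87800 / (1 + 23.94318·e^(−0.0517·17)) = 87800 / (1 + 23.94318·0.415239)
= 87800 / 10.94215 ≈ 8024.01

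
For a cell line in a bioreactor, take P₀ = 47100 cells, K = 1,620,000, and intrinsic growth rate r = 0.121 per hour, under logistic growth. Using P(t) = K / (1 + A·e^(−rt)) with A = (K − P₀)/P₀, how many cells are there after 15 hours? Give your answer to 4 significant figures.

≈ 251,600 cells

A = (1620000 − 47100)/47100 = 33.3949
P(15) = 1620000 / (1 + 33.3949·e^(−0.121·15)) = 1620000 / (1 + 33.3949·0.162838)
= 1620000 / 6.43796 ≈ 251632.65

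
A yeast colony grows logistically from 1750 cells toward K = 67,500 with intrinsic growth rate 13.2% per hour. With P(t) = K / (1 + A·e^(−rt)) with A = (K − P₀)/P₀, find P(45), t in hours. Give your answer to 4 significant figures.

≈ 61,430 cells

A = (67500 − 1750)/1750 = 37.57143
P(45) = 67500 / (1 + 37.57143·e^(−0.132·45)) = 67500 / (1 + 37.57143·0.002632)
= 67500 / 1.09889 ≈ 61425.67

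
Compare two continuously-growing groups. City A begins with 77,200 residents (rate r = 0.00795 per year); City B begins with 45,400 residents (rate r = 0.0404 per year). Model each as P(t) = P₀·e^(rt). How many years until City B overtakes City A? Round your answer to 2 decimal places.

77200·e^(0.00795t) = 45400·e^(0.0404t)
77200/45400 = e^((0.0404 − 0.00795)t) → ln(1.70044) = 0.03245·t
t = 0.53089 / 0.03245

t ≈ 16.36 years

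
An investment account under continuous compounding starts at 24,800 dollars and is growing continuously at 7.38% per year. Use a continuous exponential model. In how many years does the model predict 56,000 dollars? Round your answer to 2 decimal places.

56000 = 24800 · e^(0.0738·t)
t = ln(56000/24800) / 0.0738 = ln(2.25806) / 0.0738 = 0.81451 / 0.0738

t ≈ 11.04 years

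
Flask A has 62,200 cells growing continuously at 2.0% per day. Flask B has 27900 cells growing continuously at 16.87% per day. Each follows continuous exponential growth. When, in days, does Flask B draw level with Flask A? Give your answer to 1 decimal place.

62200·e^(0.02t) = 27900·e^(0.1687t)
62200/27900 = e^((0.1687 − 0.02)t) → ln(2.22939) = 0.1487·t
t = 0.80173 / 0.1487

t ≈ 5.4 days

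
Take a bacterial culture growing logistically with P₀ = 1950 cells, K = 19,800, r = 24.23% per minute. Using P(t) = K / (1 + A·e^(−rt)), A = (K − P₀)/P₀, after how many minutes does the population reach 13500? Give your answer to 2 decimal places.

A = (19800 − 1950)/1950 = 9.15385
13500 = 19800/(1 + 9.15385·e^(−0.2423t)) → 1 + 9.15385·e^(−0.2423t) = 1.46667
e^(−0.2423t) = 0.05098 → t = ln(19.61538)/0.2423 = 2.97631/0.2423

t ≈ 12.28 minutes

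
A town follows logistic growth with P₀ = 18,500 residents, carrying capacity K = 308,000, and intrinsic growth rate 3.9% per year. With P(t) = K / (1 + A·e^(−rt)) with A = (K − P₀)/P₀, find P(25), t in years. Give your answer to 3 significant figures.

A = (308000 − 18500)/18500 = 15.64865
P(25) = 308000 / (1 + 15.64865·e^(−0.039·25)) = 308000 / (1 + 15.64865·0.377192)
= 308000 / 6.90255 ≈ 44621.19

≈ 44,600 residents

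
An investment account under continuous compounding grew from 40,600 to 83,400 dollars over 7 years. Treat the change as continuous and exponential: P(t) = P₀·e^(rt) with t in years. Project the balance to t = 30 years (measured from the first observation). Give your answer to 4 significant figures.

r = ln(83400/40600) / 7 ≈ 0.10284 per year
P(30) = 40600 · e^(0.10284·30) = 40600 · 21.87186 ≈ 887997.66

≈ 888,000 dollars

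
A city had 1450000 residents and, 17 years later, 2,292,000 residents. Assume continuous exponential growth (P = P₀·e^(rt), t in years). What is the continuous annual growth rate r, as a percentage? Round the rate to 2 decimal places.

2292000 = 1450000 · e^(r·17)
e^(17r) = 2292000/1450000 = 1.58069
r = ln(1.58069) / 17 = 0.45786 / 17

r ≈ 2.69% per year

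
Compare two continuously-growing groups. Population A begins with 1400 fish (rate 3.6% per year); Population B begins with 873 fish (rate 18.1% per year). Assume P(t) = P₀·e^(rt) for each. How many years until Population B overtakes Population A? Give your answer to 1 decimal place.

t ≈ 3.3 years

1400·e^(0.036t) = 873·e^(0.181t)
1400/873 = e^((0.181 − 0.036)t) → ln(1.60367) = 0.145·t
t = 0.47229 / 0.145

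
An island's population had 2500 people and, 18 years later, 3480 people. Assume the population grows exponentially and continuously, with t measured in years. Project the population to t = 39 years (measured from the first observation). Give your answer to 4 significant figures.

≈ 5,119 people

r = ln(3480/2500) / 18 ≈ 0.018375 per year
P(39) = 2500 · e^(0.018375·39) = 2500 · 2.04747 ≈ 5118.68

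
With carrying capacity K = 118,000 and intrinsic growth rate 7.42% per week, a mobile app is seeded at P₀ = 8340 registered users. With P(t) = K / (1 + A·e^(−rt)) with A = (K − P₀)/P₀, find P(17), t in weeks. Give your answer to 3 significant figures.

≈ 25,000 registered users

A = (118000 − 8340)/8340 = 13.14868
P(17) = 118000 / (1 + 13.14868·e^(−0.0742·17)) = 118000 / (1 + 13.14868·0.283257)
= 118000 / 4.72446 ≈ 24976.41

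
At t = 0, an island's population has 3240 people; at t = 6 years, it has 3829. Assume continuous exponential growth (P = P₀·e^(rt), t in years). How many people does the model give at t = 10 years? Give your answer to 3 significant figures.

r = ln(3829/3240) / 6 ≈ 0.027838 per year
P(10) = 3240 · e^(0.027838·10) = 3240 · 1.32099 ≈ 4280.02

≈ 4,280 people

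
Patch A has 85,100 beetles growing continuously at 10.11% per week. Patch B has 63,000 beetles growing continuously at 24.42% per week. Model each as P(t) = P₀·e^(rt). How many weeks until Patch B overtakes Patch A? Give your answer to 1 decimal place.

t ≈ 2.1 weeks

85100·e^(0.1011t) = 63000·e^(0.2442t)
85100/63000 = e^((0.2442 − 0.1011)t) → ln(1.35079) = 0.1431·t
t = 0.30069 / 0.1431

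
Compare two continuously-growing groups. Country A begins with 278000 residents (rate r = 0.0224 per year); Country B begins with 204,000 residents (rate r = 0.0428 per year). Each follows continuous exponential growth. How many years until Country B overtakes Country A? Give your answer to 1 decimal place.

t ≈ 15.2 years

278000·e^(0.0224t) = 204000·e^(0.0428t)
278000/204000 = e^((0.0428 − 0.0224)t) → ln(1.36275) = 0.0204·t
t = 0.3095 / 0.0204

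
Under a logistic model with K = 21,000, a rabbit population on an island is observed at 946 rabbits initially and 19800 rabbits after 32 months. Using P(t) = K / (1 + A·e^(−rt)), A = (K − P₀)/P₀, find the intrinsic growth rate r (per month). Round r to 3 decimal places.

r ≈ 0.183 per month

A = (21000 − 946)/946 = 21.19873
19800 = 21000/(1 + 21.19873·e^(−r·32)) → e^(−32r) = (1.06061 − 1)/21.19873 = 0.002859
r = −ln(0.002859)/32 = 5.8573/32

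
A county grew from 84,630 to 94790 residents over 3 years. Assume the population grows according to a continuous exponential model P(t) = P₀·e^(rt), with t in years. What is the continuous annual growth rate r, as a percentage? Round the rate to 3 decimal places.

r ≈ 3.779% per year

94790 = 84630 · e^(r·3)
e^(3r) = 94790/84630 = 1.12005
r = ln(1.12005) / 3 = 0.11338 / 3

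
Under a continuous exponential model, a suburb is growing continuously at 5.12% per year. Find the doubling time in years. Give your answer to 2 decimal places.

doubling time ≈ 13.54 years

doubling time = ln(2) / |r| = 0.69315 / 0.0512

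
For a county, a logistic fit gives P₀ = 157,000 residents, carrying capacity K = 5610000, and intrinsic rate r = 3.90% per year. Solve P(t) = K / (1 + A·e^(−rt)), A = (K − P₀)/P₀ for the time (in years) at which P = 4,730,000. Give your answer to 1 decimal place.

A = (5610000 − 157000)/157000 = 34.73248
4730000 = 5610000/(1 + 34.73248·e^(−0.039t)) → 1 + 34.73248·e^(−0.039t) = 1.18605
e^(−0.039t) = 0.005357 → t = ln(186.6871)/0.039 = 5.22943/0.039

t ≈ 134.1 years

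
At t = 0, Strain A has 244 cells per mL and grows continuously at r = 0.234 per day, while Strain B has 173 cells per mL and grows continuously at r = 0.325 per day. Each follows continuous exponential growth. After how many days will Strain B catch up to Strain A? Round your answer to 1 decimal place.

244·e^(0.234t) = 173·e^(0.325t)
244/173 = e^((0.325 − 0.234)t) → ln(1.4104) = 0.091·t
t = 0.34388 / 0.091

t ≈ 3.8 days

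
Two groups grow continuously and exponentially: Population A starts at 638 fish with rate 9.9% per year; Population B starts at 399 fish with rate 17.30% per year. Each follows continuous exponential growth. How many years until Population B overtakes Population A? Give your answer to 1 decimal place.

t ≈ 6.3 years

638·e^(0.099t) = 399·e^(0.173t)
638/399 = e^((0.173 − 0.099)t) → ln(1.599) = 0.074·t
t = 0.46938 / 0.074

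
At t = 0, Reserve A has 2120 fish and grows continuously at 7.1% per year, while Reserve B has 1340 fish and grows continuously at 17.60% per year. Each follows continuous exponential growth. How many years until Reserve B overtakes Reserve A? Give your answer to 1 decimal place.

t ≈ 4.4 years

2120·e^(0.071t) = 1340·e^(0.176t)
2120/1340 = e^((0.176 − 0.071)t) → ln(1.58209) = 0.105·t
t = 0.45875 / 0.105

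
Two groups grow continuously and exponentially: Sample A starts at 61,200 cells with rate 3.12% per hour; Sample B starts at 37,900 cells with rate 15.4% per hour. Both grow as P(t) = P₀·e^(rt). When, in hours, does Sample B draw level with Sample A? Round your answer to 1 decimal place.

61200·e^(0.0312t) = 37900·e^(0.154t)
61200/37900 = e^((0.154 − 0.0312)t) → ln(1.61478) = 0.1228·t
t = 0.4792 / 0.1228

t ≈ 3.9 hours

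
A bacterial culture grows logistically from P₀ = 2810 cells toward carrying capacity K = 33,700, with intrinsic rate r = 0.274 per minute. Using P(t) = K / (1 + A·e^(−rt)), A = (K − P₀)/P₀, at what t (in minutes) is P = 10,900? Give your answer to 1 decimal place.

t ≈ 6.1 minutes

A = (33700 − 2810)/2810 = 10.99288
10900 = 33700/(1 + 10.99288·e^(−0.274t)) → 1 + 10.99288·e^(−0.274t) = 3.09174
e^(−0.274t) = 0.190282 → t = ln(5.25537)/0.274 = 1.65925/0.274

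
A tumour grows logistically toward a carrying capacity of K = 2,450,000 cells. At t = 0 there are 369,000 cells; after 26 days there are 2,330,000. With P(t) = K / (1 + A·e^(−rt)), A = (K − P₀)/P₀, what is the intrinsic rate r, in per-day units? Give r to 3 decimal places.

A = (2450000 − 369000)/369000 = 5.63957
2330000 = 2450000/(1 + 5.63957·e^(−r·26)) → e^(−26r) = (1.0515 − 1)/5.63957 = 0.009132
r = −ln(0.009132)/26 = 4.69594/26

r ≈ 0.181 per day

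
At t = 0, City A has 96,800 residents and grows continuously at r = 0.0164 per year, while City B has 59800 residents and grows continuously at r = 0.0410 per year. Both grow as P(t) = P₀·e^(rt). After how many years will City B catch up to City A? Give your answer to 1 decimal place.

t ≈ 19.6 years

96800·e^(0.0164t) = 59800·e^(0.041t)
96800/59800 = e^((0.041 − 0.0164)t) → ln(1.61873) = 0.0246·t
t = 0.48164 / 0.0246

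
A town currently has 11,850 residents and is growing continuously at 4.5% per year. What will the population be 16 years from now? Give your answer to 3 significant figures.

P(16) = 11850 · e^(0.045·16) = 11850 · e^(0.72)
= 11850 · 2.05443 ≈ 24345.03

≈ 24,300 residents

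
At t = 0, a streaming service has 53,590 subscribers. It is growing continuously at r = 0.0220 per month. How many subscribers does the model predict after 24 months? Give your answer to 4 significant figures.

≈ 90,860 subscribers

P(24) = 53590 · e^(0.022·24) = 53590 · e^(0.528)
= 53590 · 1.69554 ≈ 90863.87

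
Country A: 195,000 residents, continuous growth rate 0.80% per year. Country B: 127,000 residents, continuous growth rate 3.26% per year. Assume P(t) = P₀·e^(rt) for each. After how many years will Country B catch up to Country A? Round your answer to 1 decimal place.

t ≈ 17.4 years

195000·e^(0.008t) = 127000·e^(0.0326t)
195000/127000 = e^((0.0326 − 0.008)t) → ln(1.53543) = 0.0246·t
t = 0.42881 / 0.0246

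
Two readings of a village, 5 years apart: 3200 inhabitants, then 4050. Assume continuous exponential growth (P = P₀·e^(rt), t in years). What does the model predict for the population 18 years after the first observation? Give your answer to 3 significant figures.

r = ln(4050/3200) / 5 ≈ 0.047113 per year
P(18) = 3200 · e^(0.047113·18) = 3200 · 2.33506 ≈ 7472.19

≈ 7,470 inhabitants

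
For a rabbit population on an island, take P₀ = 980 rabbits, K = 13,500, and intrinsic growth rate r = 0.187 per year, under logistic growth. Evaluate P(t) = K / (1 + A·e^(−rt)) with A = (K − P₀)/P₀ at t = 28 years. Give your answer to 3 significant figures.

A = (13500 − 980)/980 = 12.77551
P(28) = 13500 / (1 + 12.77551·e^(−0.187·28)) = 13500 / (1 + 12.77551·0.005322)
= 13500 / 1.06798 ≈ 12640.63

≈ 12,600 rabbits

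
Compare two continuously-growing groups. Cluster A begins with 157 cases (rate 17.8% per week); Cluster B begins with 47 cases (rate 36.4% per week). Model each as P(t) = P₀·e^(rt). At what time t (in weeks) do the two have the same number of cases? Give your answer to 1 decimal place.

157·e^(0.178t) = 47·e^(0.364t)
157/47 = e^((0.364 − 0.178)t) → ln(3.34043) = 0.186·t
t = 1.2061 / 0.186

t ≈ 6.5 weeks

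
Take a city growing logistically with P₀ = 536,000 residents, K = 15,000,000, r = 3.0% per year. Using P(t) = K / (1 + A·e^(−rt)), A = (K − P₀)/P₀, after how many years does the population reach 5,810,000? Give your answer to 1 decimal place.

A = (15000000 − 536000)/536000 = 26.98507
5810000 = 15000000/(1 + 26.98507·e^(−0.03t)) → 1 + 26.98507·e^(−0.03t) = 2.58176
e^(−0.03t) = 0.058616 → t = ln(17.0602)/0.03 = 2.83675/0.03

t ≈ 94.6 years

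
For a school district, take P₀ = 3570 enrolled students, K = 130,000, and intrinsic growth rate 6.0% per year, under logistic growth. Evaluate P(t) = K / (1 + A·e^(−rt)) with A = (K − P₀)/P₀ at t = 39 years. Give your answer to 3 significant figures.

A = (130000 − 3570)/3570 = 35.41457
P(39) = 130000 / (1 + 35.41457·e^(−0.06·39)) = 130000 / (1 + 35.41457·0.096328)
= 130000 / 4.4114 ≈ 29469.09

≈ 29,500 enrolled students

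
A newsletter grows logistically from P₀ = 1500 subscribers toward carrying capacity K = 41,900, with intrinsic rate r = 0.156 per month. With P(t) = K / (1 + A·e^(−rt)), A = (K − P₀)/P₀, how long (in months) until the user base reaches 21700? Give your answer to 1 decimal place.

A = (41900 − 1500)/1500 = 26.93333
21700 = 41900/(1 + 26.93333·e^(−0.156t)) → 1 + 26.93333·e^(−0.156t) = 1.93088
e^(−0.156t) = 0.034562 → t = ln(28.93333)/0.156 = 3.36499/0.156

t ≈ 21.6 months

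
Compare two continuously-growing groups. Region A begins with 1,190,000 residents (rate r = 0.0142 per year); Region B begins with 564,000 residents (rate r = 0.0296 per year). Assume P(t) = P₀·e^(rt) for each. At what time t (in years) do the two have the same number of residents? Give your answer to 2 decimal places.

t ≈ 48.48 years

1190000·e^(0.0142t) = 564000·e^(0.0296t)
1190000/564000 = e^((0.0296 − 0.0142)t) → ln(2.10993) = 0.0154·t
t = 0.74665 / 0.0154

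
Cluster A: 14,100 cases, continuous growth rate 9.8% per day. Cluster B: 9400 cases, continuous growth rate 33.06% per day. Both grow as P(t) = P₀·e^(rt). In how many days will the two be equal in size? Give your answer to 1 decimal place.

t ≈ 1.7 days

14100·e^(0.098t) = 9400·e^(0.3306t)
14100/9400 = e^((0.3306 − 0.098)t) → ln(1.5) = 0.2326·t
t = 0.40547 / 0.2326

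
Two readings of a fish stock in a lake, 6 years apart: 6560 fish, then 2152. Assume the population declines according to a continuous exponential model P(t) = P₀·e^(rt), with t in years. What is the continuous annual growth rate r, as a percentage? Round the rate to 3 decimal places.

r ≈ -18.577% per year

2152 = 6560 · e^(r·6)
e^(6r) = 2152/6560 = 0.32805
r = ln(0.32805) / 6 = -1.11459 / 6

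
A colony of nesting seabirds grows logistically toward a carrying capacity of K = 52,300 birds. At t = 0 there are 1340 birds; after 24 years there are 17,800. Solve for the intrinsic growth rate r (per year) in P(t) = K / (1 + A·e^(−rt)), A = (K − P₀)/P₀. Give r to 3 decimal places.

A = (52300 − 1340)/1340 = 38.02985
17800 = 52300/(1 + 38.02985·e^(−r·24)) → e^(−24r) = (2.9382 − 1)/38.02985 = 0.050965
r = −ln(0.050965)/24 = 2.97661/24

r ≈ 0.124 per year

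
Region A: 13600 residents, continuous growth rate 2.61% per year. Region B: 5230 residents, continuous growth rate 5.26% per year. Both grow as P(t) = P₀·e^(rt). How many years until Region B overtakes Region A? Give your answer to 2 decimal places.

13600·e^(0.0261t) = 5230·e^(0.0526t)
13600/5230 = e^((0.0526 − 0.0261)t) → ln(2.60038) = 0.0265·t
t = 0.95566 / 0.0265

t ≈ 36.06 years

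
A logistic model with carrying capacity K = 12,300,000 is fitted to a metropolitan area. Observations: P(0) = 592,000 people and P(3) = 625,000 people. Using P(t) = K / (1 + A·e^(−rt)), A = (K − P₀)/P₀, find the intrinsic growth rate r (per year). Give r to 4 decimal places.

r ≈ 0.0190 per year

A = (12300000 − 592000)/592000 = 19.77703
625000 = 12300000/(1 + 19.77703·e^(−r·3)) → e^(−3r) = (19.68 − 1)/19.77703 = 0.94453
r = −ln(0.94453)/3 = 0.05707/3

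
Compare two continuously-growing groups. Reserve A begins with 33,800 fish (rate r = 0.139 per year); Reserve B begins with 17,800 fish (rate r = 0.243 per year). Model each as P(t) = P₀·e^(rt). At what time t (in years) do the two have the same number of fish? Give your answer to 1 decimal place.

33800·e^(0.139t) = 17800·e^(0.243t)
33800/17800 = e^((0.243 − 0.139)t) → ln(1.89888) = 0.104·t
t = 0.64126 / 0.104

t ≈ 6.2 years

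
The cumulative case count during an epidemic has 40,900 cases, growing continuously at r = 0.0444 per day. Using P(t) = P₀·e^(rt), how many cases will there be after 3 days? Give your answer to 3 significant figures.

P(3) = 40900 · e^(0.0444·3) = 40900 · e^(0.1332)
= 40900 · 1.14248 ≈ 46727.37

≈ 46,700 cases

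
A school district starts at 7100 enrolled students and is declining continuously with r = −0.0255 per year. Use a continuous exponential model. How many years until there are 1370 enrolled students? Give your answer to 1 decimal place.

1370 = 7100 · e^(-0.0255·t)
t = ln(1370/7100) / -0.0255 = ln(0.19296) / -0.0255 = -1.64528 / -0.0255

t ≈ 64.5 years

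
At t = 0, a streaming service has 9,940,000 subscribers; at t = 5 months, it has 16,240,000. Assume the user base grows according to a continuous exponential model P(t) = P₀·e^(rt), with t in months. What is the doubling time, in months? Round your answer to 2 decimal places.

r = ln(16240000/9940000) / 5 = ln(1.6338) / 5 ≈ 0.098182 per month
doubling time = ln 2 / |r| = 0.69315 / 0.098182

doubling time ≈ 7.06 months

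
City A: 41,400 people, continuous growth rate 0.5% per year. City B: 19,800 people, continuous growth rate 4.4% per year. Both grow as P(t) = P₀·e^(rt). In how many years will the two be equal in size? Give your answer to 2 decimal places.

41400·e^(0.005t) = 19800·e^(0.044t)
41400/19800 = e^((0.044 − 0.005)t) → ln(2.09091) = 0.039·t
t = 0.7376 / 0.039

t ≈ 18.91 years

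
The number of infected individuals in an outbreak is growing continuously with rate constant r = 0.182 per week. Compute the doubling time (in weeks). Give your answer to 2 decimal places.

doubling time ≈ 3.81 weeks

doubling time = ln(2) / |r| = 0.69315 / 0.182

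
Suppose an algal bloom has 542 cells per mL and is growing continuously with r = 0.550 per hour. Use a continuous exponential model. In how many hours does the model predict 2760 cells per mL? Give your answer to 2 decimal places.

2760 = 542 · e^(0.55·t)
t = ln(2760/542) / 0.55 = ln(5.09225) / 0.55 = 1.62772 / 0.55

t ≈ 2.96 hours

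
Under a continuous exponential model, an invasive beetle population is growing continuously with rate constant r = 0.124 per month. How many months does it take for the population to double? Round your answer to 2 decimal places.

doubling time = ln(2) / |r| = 0.69315 / 0.124

doubling time ≈ 5.59 months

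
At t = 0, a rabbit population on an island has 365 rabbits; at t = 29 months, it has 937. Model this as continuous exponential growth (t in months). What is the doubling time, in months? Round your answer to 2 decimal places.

doubling time ≈ 21.32 months

r = ln(937/365) / 29 = ln(2.56712) / 29 ≈ 0.03251 per month
doubling time = ln 2 / |r| = 0.69315 / 0.03251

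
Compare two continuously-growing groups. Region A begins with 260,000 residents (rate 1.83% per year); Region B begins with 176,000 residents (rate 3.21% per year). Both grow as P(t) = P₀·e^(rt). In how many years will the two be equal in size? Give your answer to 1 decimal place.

t ≈ 28.3 years

260000·e^(0.0183t) = 176000·e^(0.0321t)
260000/176000 = e^((0.0321 − 0.0183)t) → ln(1.47727) = 0.0138·t
t = 0.3902 / 0.0138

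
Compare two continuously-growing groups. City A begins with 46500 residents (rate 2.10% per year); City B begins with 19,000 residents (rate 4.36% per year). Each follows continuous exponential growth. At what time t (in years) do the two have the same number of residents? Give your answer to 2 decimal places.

t ≈ 39.60 years

46500·e^(0.021t) = 19000·e^(0.0436t)
46500/19000 = e^((0.0436 − 0.021)t) → ln(2.44737) = 0.0226·t
t = 0.89501 / 0.0226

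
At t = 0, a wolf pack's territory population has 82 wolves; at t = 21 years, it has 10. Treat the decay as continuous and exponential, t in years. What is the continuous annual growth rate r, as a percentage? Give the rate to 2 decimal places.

r ≈ -10.02% per year

10 = 82 · e^(r·21)
e^(21r) = 10/82 = 0.12195
r = ln(0.12195) / 21 = -2.10413 / 21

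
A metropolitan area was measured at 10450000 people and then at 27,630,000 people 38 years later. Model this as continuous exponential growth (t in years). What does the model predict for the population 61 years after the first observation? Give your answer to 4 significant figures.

≈ 49,770,000 people

r = ln(27630000/10450000) / 38 ≈ 0.025587 per year
P(61) = 10450000 · e^(0.025587·61) = 10450000 · 4.76262 ≈ 49769363.53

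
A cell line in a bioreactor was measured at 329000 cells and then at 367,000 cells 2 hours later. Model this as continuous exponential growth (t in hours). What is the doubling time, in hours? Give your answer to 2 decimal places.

r = ln(367000/329000) / 2 = ln(1.1155) / 2 ≈ 0.054652 per hour
doubling time = ln 2 / |r| = 0.69315 / 0.054652

doubling time ≈ 12.68 hours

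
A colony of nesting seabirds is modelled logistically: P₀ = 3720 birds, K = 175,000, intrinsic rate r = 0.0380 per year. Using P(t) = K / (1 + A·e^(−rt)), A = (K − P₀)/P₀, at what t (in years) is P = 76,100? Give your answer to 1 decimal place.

t ≈ 93.9 years

A = (175000 − 3720)/3720 = 46.04301
76100 = 175000/(1 + 46.04301·e^(−0.038t)) → 1 + 46.04301·e^(−0.038t) = 2.29961
e^(−0.038t) = 0.028226 → t = ln(35.42844)/0.038 = 3.56752/0.038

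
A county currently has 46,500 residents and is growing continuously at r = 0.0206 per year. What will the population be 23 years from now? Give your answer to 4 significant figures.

≈ 74,680 residents

P(23) = 46500 · e^(0.0206·23) = 46500 · e^(0.4738)
= 46500 · 1.60609 ≈ 74682.99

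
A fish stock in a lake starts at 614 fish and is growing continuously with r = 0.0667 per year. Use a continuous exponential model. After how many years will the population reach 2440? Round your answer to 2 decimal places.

2440 = 614 · e^(0.0667·t)
t = ln(2440/614) / 0.0667 = ln(3.97394) / 0.0667 = 1.37976 / 0.0667

t ≈ 20.69 years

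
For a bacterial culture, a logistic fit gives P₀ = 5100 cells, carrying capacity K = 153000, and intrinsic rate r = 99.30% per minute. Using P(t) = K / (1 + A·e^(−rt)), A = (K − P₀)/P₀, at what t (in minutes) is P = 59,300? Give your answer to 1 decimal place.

t ≈ 2.9 minutes

A = (153000 − 5100)/5100 = 29
59300 = 153000/(1 + 29·e^(−0.993t)) → 1 + 29·e^(−0.993t) = 2.5801
e^(−0.993t) = 0.054486 → t = ln(18.35326)/0.993 = 2.90981/0.993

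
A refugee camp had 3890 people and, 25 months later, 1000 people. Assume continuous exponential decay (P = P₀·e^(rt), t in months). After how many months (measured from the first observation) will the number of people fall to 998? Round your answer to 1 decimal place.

r = ln(1000/3890) / 25 ≈ -0.054336 per month
t = ln(998/3890) / r = -1.36041 / -0.054336 ≈ 25.037

t ≈ 25.0 months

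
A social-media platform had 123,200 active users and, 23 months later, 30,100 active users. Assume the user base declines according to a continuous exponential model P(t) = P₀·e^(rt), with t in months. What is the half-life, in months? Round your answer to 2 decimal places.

r = ln(30100/123200) / 23 = ln(0.24432) / 23 ≈ -0.061273 per month
half-life = ln 2 / |r| = 0.69315 / 0.061273

half-life ≈ 11.31 months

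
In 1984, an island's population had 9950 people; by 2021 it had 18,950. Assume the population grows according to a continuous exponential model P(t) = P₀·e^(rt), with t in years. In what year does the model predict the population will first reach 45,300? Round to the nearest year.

year 2071

r = ln(18950/9950) / 37 = 0.64423/37 ≈ 0.017412 per year
t = ln(45300/9950) / r = 1.51573/0.017412 ≈ 87.05 years after 1984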